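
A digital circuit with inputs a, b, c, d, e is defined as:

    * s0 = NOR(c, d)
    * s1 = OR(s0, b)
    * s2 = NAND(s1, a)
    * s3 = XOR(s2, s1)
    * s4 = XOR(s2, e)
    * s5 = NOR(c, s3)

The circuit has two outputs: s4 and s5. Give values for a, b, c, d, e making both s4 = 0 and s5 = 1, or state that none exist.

Check with a=0, b=0, c=0, d=0, e=1:
s0 = NOR(c, d) = NOR(0, 0) = 1
s1 = OR(s0, b) = OR(1, 0) = 1
s2 = NAND(s1, a) = NAND(1, 0) = 1
s3 = XOR(s2, s1) = XOR(1, 1) = 0
s4 = XOR(s2, e) = XOR(1, 1) = 0
s5 = NOR(c, s3) = NOR(0, 0) = 1
So s4 = 0 and s5 = 1.

a=0, b=0, c=0, d=0, e=1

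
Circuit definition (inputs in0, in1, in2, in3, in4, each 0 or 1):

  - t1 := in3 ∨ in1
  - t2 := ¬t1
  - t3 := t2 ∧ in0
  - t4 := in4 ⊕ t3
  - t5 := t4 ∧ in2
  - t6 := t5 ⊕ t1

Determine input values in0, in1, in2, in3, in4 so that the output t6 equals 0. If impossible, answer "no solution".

in0=0, in1=0, in2=0, in3=0, in4=1

t6 = t5 ⊕ t1 must be 0, so t5 and t1 are equal.
Check with in0=0, in1=0, in2=0, in3=0, in4=1:
t1 = in3 ∨ in1 = 0 ∨ 0 = 0
t2 = ¬t1 = ¬0 = 1
t3 = t2 ∧ in0 = 1 ∧ 0 = 0
t4 = in4 ⊕ t3 = 1 ⊕ 0 = 1
t5 = t4 ∧ in2 = 1 ∧ 0 = 0
t6 = t5 ⊕ t1 = 0 ⊕ 0 = 0
So t6 = 0 as required.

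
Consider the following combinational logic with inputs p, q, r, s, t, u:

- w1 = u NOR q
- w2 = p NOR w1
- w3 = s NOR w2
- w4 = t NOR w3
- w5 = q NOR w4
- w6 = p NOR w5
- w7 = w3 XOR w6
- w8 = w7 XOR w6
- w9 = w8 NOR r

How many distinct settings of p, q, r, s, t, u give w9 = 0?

42

w9 = w8 NOR r must be 0, so at least one of w8, r is 1.
Enumerating the 64 input combinations, 42 give w9 = 0 and 22 give w9 = 1.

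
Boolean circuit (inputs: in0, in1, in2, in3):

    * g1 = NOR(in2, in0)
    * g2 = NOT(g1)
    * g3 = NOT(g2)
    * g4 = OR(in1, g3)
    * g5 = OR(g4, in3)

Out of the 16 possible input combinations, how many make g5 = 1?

g5 = OR(g4, in3) must be 1, so at least one of g4, in3 is 1.
Enumerating the 16 input combinations, 13 give g5 = 1 and 3 give g5 = 0.

13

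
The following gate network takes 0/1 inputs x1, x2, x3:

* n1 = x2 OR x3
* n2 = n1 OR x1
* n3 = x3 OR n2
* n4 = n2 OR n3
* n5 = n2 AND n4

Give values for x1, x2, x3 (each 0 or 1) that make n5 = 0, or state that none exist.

x1=0, x2=0, x3=0

n5 = n2 AND n4 must be 0, so at least one of n2, n4 is 0.
Check with x1=0, x2=0, x3=0:
n1 = x2 OR x3 = 0 OR 0 = 0
n2 = n1 OR x1 = 0 OR 0 = 0
n3 = x3 OR n2 = 0 OR 0 = 0
n4 = n2 OR n3 = 0 OR 0 = 0
n5 = n2 AND n4 = 0 AND 0 = 0
So n5 = 0 as required.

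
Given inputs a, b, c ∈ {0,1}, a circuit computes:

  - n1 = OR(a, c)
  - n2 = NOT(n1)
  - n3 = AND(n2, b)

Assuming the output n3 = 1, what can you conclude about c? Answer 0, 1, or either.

n3 = AND(n2, b) must be 1, so both n2 = 1 and b = 1.
n2 = NOT(n1) must be 1, so n1 = 0.
n1 = OR(a, c) must be 0, so both a = 0 and c = 0.
Every assignment with n3 = 1 has c = 0; there are 1 such assignment(s).
  a=0, b=1, c=0

0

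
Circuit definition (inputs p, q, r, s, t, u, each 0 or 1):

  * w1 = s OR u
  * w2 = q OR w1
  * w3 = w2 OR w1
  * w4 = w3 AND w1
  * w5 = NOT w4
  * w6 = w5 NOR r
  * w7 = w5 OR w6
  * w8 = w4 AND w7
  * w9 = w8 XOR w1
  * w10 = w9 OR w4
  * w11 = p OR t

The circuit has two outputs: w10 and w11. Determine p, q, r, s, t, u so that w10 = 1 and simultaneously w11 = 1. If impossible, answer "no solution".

Check with p=0 q=1 r=1 s=1 t=1 u=0:
w1 = s OR u = 1 OR 0 = 1
w2 = q OR w1 = 1 OR 1 = 1
w3 = w2 OR w1 = 1 OR 1 = 1
w4 = w3 AND w1 = 1 AND 1 = 1
w5 = NOT w4 = NOT 1 = 0
w6 = w5 NOR r = 0 NOR 1 = 0
w7 = w5 OR w6 = 0 OR 0 = 0
w8 = w4 AND w7 = 1 AND 0 = 0
w9 = w8 XOR w1 = 0 XOR 1 = 1
w10 = w9 OR w4 = 1 OR 1 = 1
w11 = p OR t = 0 OR 1 = 1
So w10 = 1 and w11 = 1.

p=0 q=1 r=1 s=1 t=1 u=0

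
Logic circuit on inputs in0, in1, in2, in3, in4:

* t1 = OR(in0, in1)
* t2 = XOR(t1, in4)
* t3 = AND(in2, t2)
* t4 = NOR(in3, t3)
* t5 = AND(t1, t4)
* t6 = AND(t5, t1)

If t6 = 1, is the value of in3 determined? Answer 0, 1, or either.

t6 = AND(t5, t1) must be 1, so both t5 = 1 and t1 = 1.
t5 = AND(t1, t4) must be 1, so both t1 = 1 and t4 = 1.
t1 = OR(in0, in1) must be 1, so at least one of in0, in1 is 1.
Every assignment with t6 = 1 has in3 = 0; there are 9 such assignment(s).

0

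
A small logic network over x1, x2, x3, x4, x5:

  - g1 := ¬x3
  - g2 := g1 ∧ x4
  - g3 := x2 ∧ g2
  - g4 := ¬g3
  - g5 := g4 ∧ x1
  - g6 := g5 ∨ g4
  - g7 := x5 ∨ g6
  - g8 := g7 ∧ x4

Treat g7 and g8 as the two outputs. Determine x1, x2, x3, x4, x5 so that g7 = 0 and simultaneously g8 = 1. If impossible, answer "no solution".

no solution exists

Across all 32 input combinations, none give both g7 = 0 and g8 = 1.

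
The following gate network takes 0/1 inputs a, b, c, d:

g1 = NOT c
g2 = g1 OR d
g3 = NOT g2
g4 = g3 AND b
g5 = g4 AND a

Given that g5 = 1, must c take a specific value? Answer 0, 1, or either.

1

g5 = g4 AND a must be 1, so both g4 = 1 and a = 1.
g4 = g3 AND b must be 1, so both g3 = 1 and b = 1.
Every assignment with g5 = 1 has c = 1; there are 1 such assignment(s).
  a=1, b=1, c=1, d=0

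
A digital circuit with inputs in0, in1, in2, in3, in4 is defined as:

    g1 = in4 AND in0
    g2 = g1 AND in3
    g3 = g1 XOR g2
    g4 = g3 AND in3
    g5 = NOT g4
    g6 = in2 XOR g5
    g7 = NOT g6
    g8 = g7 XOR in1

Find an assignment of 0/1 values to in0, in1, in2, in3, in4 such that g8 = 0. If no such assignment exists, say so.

Check with in0=1 in1=1 in2=1 in3=0 in4=0:
g1 = in4 AND in0 = 0 AND 1 = 0
g2 = g1 AND in3 = 0 AND 0 = 0
g3 = g1 XOR g2 = 0 XOR 0 = 0
g4 = g3 AND in3 = 0 AND 0 = 0
g5 = NOT g4 = NOT 0 = 1
g6 = in2 XOR g5 = 1 XOR 1 = 0
g7 = NOT g6 = NOT 0 = 1
g8 = g7 XOR in1 = 1 XOR 1 = 0
So g8 = 0 as required.

in0=1 in1=1 in2=1 in3=0 in4=0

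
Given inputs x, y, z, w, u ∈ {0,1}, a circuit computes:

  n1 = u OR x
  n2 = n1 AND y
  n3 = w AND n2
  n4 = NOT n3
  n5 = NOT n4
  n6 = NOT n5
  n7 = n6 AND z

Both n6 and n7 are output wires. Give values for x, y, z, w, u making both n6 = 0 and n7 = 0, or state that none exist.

x=0, y=1, z=1, w=1, u=1

Check with x=0, y=1, z=1, w=1, u=1:
n1 = u OR x = 1 OR 0 = 1
n2 = n1 AND y = 1 AND 1 = 1
n3 = w AND n2 = 1 AND 1 = 1
n4 = NOT n3 = NOT 1 = 0
n5 = NOT n4 = NOT 0 = 1
n6 = NOT n5 = NOT 1 = 0
n7 = n6 AND z = 0 AND 1 = 0
So n6 = 0 and n7 = 0.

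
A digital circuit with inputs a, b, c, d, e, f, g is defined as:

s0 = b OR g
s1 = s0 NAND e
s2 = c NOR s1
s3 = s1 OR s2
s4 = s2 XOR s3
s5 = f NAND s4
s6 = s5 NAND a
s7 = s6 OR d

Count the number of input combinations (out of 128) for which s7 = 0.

22

s7 = s6 OR d must be 0, so both s6 = 0 and d = 0.
s6 = s5 NAND a must be 0, so both s5 = 1 and a = 1.
Enumerating the 128 input combinations, 22 give s7 = 0 and 106 give s7 = 1.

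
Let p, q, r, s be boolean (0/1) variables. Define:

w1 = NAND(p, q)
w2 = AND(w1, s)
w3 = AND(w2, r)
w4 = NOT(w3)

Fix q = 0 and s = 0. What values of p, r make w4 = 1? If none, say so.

p=1 r=0

Check with q = 0 and s = 0 and p=1, r=0:
w1 = NAND(p, q) = NAND(1, 0) = 1
w2 = AND(w1, s) = AND(1, 0) = 0
w3 = AND(w2, r) = AND(0, 0) = 0
w4 = NOT(w3) = NOT 0 = 1
So w4 = 1.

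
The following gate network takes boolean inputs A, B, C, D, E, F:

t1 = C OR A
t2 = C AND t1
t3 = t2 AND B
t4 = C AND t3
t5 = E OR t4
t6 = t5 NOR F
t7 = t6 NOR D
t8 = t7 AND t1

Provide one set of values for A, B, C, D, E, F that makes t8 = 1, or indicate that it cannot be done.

A=0, B=0, C=1, D=0, E=0, F=1

Check with A=0, B=0, C=1, D=0, E=0, F=1:
t1 = C OR A = 1 OR 0 = 1
t2 = C AND t1 = 1 AND 1 = 1
t3 = t2 AND B = 1 AND 0 = 0
t4 = C AND t3 = 1 AND 0 = 0
t5 = E OR t4 = 0 OR 0 = 0
t6 = t5 NOR F = 0 NOR 1 = 0
t7 = t6 NOR D = 0 NOR 0 = 1
t8 = t7 AND t1 = 1 AND 1 = 1
So t8 = 1 as required.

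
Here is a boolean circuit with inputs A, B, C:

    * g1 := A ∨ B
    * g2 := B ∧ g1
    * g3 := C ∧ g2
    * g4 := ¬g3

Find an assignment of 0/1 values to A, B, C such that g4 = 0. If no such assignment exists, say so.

g4 = ¬g3 must be 0, so g3 = 1.
g3 = C ∧ g2 must be 1, so both C = 1 and g2 = 1.
Check with A=0, B=1, C=1:
g1 = A ∨ B = 0 ∨ 1 = 1
g2 = B ∧ g1 = 1 ∧ 1 = 1
g3 = C ∧ g2 = 1 ∧ 1 = 1
g4 = ¬g3 = ¬1 = 0
So g4 = 0 as required.

A=0, B=1, C=1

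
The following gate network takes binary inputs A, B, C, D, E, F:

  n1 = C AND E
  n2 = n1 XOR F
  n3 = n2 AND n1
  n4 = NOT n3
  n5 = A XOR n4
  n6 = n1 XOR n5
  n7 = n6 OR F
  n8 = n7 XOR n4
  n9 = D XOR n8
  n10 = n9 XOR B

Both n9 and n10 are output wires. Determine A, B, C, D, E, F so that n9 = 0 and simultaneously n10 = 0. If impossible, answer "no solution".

A=1, B=0, C=1, D=0, E=1, F=1

Check with A=1, B=0, C=1, D=0, E=1, F=1:
n1 = C AND E = 1 AND 1 = 1
n2 = n1 XOR F = 1 XOR 1 = 0
n3 = n2 AND n1 = 0 AND 1 = 0
n4 = NOT n3 = NOT 0 = 1
n5 = A XOR n4 = 1 XOR 1 = 0
n6 = n1 XOR n5 = 1 XOR 0 = 1
n7 = n6 OR F = 1 OR 1 = 1
n8 = n7 XOR n4 = 1 XOR 1 = 0
n9 = D XOR n8 = 0 XOR 0 = 0
n10 = n9 XOR B = 0 XOR 0 = 0
So n9 = 0 and n10 = 0.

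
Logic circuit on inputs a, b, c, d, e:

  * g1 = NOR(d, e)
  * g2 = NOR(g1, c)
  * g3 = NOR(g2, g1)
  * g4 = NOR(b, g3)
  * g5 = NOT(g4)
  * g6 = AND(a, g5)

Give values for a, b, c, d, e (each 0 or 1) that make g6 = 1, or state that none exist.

Check with a=1 b=1 c=0 d=0 e=0:
g1 = NOR(d, e) = NOR(0, 0) = 1
g2 = NOR(g1, c) = NOR(1, 0) = 0
g3 = NOR(g2, g1) = NOR(0, 1) = 0
g4 = NOR(b, g3) = NOR(1, 0) = 0
g5 = NOT(g4) = NOT 0 = 1
g6 = AND(a, g5) = AND(1, 1) = 1
So g6 = 1 as required.

a=1 b=1 c=0 d=0 e=0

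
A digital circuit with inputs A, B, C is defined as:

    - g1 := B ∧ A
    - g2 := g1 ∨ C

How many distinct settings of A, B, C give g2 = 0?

3

g2 = g1 ∨ C must be 0, so both g1 = 0 and C = 0.
Enumerating the 8 input combinations, 3 give g2 = 0 and 5 give g2 = 1.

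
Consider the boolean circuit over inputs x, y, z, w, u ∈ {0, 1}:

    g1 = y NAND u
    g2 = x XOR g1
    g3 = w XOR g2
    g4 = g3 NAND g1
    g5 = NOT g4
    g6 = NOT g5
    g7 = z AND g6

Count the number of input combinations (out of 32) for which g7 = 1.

g7 = z AND g6 must be 1, so both z = 1 and g6 = 1.
Enumerating the 32 input combinations, 10 give g7 = 1 and 22 give g7 = 0.

10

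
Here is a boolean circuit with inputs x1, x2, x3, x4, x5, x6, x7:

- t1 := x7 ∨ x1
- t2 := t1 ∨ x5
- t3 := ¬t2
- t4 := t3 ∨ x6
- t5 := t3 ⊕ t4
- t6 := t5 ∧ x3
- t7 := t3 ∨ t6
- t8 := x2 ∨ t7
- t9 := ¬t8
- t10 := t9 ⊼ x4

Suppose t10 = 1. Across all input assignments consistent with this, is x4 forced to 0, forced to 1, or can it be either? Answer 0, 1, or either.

Both values of x4 occur among assignments with t10 = 1:
  x4=0: x1=0, x2=0, x3=0, x4=0, x5=0, x6=0, x7=0
  x4=1: x1=0, x2=0, x3=0, x4=1, x5=0, x6=0, x7=0

either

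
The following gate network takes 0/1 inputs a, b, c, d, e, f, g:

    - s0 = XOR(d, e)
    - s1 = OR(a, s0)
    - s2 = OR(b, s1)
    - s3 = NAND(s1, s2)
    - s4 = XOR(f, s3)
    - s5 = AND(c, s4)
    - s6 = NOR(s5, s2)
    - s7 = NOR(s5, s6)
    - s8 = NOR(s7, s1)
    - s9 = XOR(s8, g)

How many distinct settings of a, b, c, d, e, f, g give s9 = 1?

64

s9 = XOR(s8, g) must be 1, so s8 and g differ.
Enumerating the 128 input combinations, 64 give s9 = 1 and 64 give s9 = 0.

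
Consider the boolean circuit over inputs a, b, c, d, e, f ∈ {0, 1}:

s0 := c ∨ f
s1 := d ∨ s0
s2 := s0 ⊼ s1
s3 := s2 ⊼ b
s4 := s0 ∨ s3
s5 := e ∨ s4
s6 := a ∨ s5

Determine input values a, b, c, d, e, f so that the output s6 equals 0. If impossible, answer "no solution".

a=0 b=1 c=0 d=0 e=0 f=0

s6 = a ∨ s5 must be 0, so both a = 0 and s5 = 0.
Check with a=0 b=1 c=0 d=0 e=0 f=0:
s0 = c ∨ f = 0 ∨ 0 = 0
s1 = d ∨ s0 = 0 ∨ 0 = 0
s2 = s0 ⊼ s1 = 0 ⊼ 0 = 1
s3 = s2 ⊼ b = 1 ⊼ 1 = 0
s4 = s0 ∨ s3 = 0 ∨ 0 = 0
s5 = e ∨ s4 = 0 ∨ 0 = 0
s6 = a ∨ s5 = 0 ∨ 0 = 0
So s6 = 0 as required.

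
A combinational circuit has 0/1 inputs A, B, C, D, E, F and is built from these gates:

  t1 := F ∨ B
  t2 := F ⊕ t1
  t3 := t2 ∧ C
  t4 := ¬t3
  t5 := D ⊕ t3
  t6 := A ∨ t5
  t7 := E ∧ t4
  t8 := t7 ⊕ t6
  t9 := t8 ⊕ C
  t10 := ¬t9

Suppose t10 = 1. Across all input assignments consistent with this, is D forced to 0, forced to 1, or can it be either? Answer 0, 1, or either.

either

Both values of D occur among assignments with t10 = 1:
  D=0: A=0, B=0, C=0, D=0, E=0, F=0
  D=1: A=0, B=0, C=0, D=1, E=1, F=0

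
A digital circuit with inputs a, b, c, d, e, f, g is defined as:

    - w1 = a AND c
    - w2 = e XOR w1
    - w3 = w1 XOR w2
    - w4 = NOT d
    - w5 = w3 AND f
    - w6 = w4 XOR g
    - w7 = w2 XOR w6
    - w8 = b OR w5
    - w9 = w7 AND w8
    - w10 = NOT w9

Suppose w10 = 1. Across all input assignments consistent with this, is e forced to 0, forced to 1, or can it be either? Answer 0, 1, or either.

Both values of e occur among assignments with w10 = 1:
  e=0: a=0, b=0, c=0, d=0, e=0, f=0, g=0
  e=1: a=0, b=0, c=0, d=0, e=1, f=0, g=0

either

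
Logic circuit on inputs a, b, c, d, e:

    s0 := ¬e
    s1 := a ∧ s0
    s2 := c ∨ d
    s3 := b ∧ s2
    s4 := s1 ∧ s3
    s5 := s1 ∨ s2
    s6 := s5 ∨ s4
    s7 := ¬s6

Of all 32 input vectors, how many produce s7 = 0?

26

s7 = ¬s6 must be 0, so s6 = 1.
s6 = s5 ∨ s4 must be 1, so at least one of s5, s4 is 1.
Enumerating the 32 input combinations, 26 give s7 = 0 and 6 give s7 = 1.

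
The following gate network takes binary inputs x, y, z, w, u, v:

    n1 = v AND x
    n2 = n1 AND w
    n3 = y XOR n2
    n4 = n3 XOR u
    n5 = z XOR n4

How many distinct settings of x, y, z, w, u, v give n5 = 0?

n5 = z XOR n4 must be 0, so z and n4 are equal.
Enumerating the 64 input combinations, 32 give n5 = 0 and 32 give n5 = 1.

32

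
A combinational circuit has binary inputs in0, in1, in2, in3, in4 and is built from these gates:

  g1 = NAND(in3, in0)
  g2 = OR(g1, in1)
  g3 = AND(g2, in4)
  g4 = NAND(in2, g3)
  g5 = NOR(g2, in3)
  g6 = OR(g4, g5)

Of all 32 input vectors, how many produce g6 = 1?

25

g6 = OR(g4, g5) must be 1, so at least one of g4, g5 is 1.
Enumerating the 32 input combinations, 25 give g6 = 1 and 7 give g6 = 0.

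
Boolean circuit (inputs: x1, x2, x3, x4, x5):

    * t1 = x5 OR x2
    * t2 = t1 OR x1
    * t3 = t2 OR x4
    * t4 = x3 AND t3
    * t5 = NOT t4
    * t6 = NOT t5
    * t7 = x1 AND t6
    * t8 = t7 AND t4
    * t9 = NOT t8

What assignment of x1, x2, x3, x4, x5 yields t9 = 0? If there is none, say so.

x1=1 x2=0 x3=1 x4=0 x5=0

t9 = NOT t8 must be 0, so t8 = 1.
t8 = t7 AND t4 must be 1, so both t7 = 1 and t4 = 1.
Check with x1=1 x2=0 x3=1 x4=0 x5=0:
t1 = x5 OR x2 = 0 OR 0 = 0
t2 = t1 OR x1 = 0 OR 1 = 1
t3 = t2 OR x4 = 1 OR 0 = 1
t4 = x3 AND t3 = 1 AND 1 = 1
t5 = NOT t4 = NOT 1 = 0
t6 = NOT t5 = NOT 0 = 1
t7 = x1 AND t6 = 1 AND 1 = 1
t8 = t7 AND t4 = 1 AND 1 = 1
t9 = NOT t8 = NOT 1 = 0
So t9 = 0 as required.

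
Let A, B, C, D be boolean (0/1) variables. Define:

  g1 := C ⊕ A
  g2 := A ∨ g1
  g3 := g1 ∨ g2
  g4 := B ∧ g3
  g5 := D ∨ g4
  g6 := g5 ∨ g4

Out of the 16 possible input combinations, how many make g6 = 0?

5

g6 = g5 ∨ g4 must be 0, so both g5 = 0 and g4 = 0.
g5 = D ∨ g4 must be 0, so both D = 0 and g4 = 0.
Satisfying assignments:
  A=0, B=0, C=0, D=0
  A=0, B=0, C=1, D=0
  A=0, B=1, C=0, D=0
  A=1, B=0, C=0, D=0
  A=1, B=0, C=1, D=0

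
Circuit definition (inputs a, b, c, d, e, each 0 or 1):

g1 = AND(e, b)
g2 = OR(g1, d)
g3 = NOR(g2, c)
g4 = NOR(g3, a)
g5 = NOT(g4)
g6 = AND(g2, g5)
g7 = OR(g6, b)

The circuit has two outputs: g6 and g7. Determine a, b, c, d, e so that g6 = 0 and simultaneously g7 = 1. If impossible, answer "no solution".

a=0, b=1, c=0, d=1, e=1

Check with a=0, b=1, c=0, d=1, e=1:
g1 = AND(e, b) = AND(1, 1) = 1
g2 = OR(g1, d) = OR(1, 1) = 1
g3 = NOR(g2, c) = NOR(1, 0) = 0
g4 = NOR(g3, a) = NOR(0, 0) = 1
g5 = NOT(g4) = NOT 1 = 0
g6 = AND(g2, g5) = AND(1, 0) = 0
g7 = OR(g6, b) = OR(0, 1) = 1
So g6 = 0 and g7 = 1.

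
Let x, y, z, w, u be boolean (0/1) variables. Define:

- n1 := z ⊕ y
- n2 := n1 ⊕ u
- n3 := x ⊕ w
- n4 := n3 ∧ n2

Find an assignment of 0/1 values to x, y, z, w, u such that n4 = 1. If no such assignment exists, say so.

n4 = n3 ∧ n2 must be 1, so both n3 = 1 and n2 = 1.
n3 = x ⊕ w must be 1, so x and w differ.
Check with x=0 y=1 z=0 w=1 u=0:
n1 = z ⊕ y = 0 ⊕ 1 = 1
n2 = n1 ⊕ u = 1 ⊕ 0 = 1
n3 = x ⊕ w = 0 ⊕ 1 = 1
n4 = n3 ∧ n2 = 1 ∧ 1 = 1
So n4 = 1 as required.

x=0 y=1 z=0 w=1 u=0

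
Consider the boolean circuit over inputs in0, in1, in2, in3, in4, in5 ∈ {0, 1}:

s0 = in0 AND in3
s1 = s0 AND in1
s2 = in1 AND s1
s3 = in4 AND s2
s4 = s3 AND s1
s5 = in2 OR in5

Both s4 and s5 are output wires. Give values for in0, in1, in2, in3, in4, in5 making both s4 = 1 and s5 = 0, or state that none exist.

Check with in0=1 in1=1 in2=0 in3=1 in4=1 in5=0:
s0 = in0 AND in3 = 1 AND 1 = 1
s1 = s0 AND in1 = 1 AND 1 = 1
s2 = in1 AND s1 = 1 AND 1 = 1
s3 = in4 AND s2 = 1 AND 1 = 1
s4 = s3 AND s1 = 1 AND 1 = 1
s5 = in2 OR in5 = 0 OR 0 = 0
So s4 = 1 and s5 = 0.

in0=1 in1=1 in2=0 in3=1 in4=1 in5=0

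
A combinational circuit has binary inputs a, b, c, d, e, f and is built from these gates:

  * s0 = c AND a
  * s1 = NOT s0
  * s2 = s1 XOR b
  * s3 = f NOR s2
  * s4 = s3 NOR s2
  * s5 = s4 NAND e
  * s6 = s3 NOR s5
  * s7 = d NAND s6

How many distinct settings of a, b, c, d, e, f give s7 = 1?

60

s7 = d NAND s6 must be 1, so at least one of d, s6 is 0.
Enumerating the 64 input combinations, 60 give s7 = 1 and 4 give s7 = 0.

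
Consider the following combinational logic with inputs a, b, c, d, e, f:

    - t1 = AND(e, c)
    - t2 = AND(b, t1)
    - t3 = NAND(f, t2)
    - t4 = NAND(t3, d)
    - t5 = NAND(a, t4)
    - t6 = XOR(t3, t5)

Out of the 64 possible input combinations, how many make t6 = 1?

17

t6 = XOR(t3, t5) must be 1, so t3 and t5 differ.
Enumerating the 64 input combinations, 17 give t6 = 1 and 47 give t6 = 0.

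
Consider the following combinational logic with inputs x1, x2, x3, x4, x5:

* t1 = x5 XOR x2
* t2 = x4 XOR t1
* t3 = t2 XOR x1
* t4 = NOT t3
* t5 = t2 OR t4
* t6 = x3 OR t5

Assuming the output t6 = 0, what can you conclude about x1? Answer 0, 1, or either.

1

t6 = x3 OR t5 must be 0, so both x3 = 0 and t5 = 0.
Every assignment with t6 = 0 has x1 = 1; there are 4 such assignment(s).
  x1=1, x2=0, x3=0, x4=0, x5=0
  x1=1, x2=0, x3=0, x4=1, x5=1
  x1=1, x2=1, x3=0, x4=0, x5=1
  x1=1, x2=1, x3=0, x4=1, x5=0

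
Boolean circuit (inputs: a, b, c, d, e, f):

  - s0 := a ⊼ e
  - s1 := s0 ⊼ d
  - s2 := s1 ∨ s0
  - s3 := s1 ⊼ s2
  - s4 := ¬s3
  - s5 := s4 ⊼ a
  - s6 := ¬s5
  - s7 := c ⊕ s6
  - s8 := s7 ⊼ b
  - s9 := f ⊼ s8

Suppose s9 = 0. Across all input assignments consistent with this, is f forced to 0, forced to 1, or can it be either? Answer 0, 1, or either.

s9 = f ⊼ s8 must be 0, so both f = 1 and s8 = 1.
s8 = s7 ⊼ b must be 1, so at least one of s7, b is 0.
Every assignment with s9 = 0 has f = 1; there are 24 such assignment(s).

1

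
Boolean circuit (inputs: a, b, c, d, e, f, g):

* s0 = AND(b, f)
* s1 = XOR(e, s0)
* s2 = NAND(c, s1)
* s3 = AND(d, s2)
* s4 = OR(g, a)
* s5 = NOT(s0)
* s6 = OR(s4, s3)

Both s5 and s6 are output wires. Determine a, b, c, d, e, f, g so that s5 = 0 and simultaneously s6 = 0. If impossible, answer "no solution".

Check with a=0, b=1, c=1, d=1, e=0, f=1, g=0:
s0 = AND(b, f) = AND(1, 1) = 1
s1 = XOR(e, s0) = XOR(0, 1) = 1
s2 = NAND(c, s1) = NAND(1, 1) = 0
s3 = AND(d, s2) = AND(1, 0) = 0
s4 = OR(g, a) = OR(0, 0) = 0
s5 = NOT(s0) = NOT 1 = 0
s6 = OR(s4, s3) = OR(0, 0) = 0
So s5 = 0 and s6 = 0.

a=0, b=1, c=1, d=1, e=0, f=1, g=0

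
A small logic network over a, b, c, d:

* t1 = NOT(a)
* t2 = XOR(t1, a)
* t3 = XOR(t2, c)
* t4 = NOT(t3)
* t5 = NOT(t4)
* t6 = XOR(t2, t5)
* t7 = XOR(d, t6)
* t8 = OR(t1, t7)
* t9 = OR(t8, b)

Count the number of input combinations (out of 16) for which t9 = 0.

t9 = OR(t8, b) must be 0, so both t8 = 0 and b = 0.
t8 = OR(t1, t7) must be 0, so both t1 = 0 and t7 = 0.
Satisfying assignments:
  a=1, b=0, c=0, d=0
  a=1, b=0, c=1, d=1

2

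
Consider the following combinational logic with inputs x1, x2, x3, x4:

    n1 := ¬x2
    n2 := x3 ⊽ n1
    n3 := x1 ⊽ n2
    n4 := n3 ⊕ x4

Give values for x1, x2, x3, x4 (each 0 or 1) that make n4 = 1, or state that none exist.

x1=1, x2=0, x3=1, x4=1

n4 = n3 ⊕ x4 must be 1, so n3 and x4 differ.
Check with x1=1, x2=0, x3=1, x4=1:
n1 = ¬x2 = ¬0 = 1
n2 = x3 ⊽ n1 = 1 ⊽ 1 = 0
n3 = x1 ⊽ n2 = 1 ⊽ 0 = 0
n4 = n3 ⊕ x4 = 0 ⊕ 1 = 1
So n4 = 1 as required.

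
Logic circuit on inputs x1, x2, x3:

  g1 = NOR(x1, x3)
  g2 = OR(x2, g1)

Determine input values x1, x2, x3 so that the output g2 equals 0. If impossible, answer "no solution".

x1=1, x2=0, x3=0

g2 = OR(x2, g1) must be 0, so both x2 = 0 and g1 = 0.
Check with x1=1, x2=0, x3=0:
g1 = NOR(x1, x3) = NOR(1, 0) = 0
g2 = OR(x2, g1) = OR(0, 0) = 0
So g2 = 0 as required.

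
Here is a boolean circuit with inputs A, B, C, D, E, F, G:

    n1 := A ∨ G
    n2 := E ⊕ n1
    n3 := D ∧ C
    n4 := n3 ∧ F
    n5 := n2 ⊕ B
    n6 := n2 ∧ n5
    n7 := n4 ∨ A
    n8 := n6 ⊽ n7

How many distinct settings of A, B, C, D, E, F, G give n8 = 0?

86

n8 = n6 ⊽ n7 must be 0, so at least one of n6, n7 is 1.
Enumerating the 128 input combinations, 86 give n8 = 0 and 42 give n8 = 1.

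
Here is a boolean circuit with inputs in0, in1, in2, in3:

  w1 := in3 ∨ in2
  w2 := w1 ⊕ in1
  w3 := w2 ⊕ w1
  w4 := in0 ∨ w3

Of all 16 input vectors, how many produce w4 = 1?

w4 = in0 ∨ w3 must be 1, so at least one of in0, w3 is 1.
Enumerating the 16 input combinations, 12 give w4 = 1 and 4 give w4 = 0.

12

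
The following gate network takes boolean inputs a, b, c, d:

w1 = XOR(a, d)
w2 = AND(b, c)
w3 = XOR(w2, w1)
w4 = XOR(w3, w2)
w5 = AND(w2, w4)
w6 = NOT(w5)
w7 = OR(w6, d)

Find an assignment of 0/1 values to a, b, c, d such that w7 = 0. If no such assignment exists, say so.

a=1, b=1, c=1, d=0

w7 = OR(w6, d) must be 0, so both w6 = 0 and d = 0.
w6 = NOT(w5) must be 0, so w5 = 1.
w5 = AND(w2, w4) must be 1, so both w2 = 1 and w4 = 1.
Check with a=1, b=1, c=1, d=0:
w1 = XOR(a, d) = XOR(1, 0) = 1
w2 = AND(b, c) = AND(1, 1) = 1
w3 = XOR(w2, w1) = XOR(1, 1) = 0
w4 = XOR(w3, w2) = XOR(0, 1) = 1
w5 = AND(w2, w4) = AND(1, 1) = 1
w6 = NOT(w5) = NOT 1 = 0
w7 = OR(w6, d) = OR(0, 0) = 0
So w7 = 0 as required.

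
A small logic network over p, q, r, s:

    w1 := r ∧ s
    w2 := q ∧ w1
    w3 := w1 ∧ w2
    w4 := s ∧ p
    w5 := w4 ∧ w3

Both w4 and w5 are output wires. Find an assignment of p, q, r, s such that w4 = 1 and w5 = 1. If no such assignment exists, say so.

Check with p=1 q=1 r=1 s=1:
w1 = r ∧ s = 1 ∧ 1 = 1
w2 = q ∧ w1 = 1 ∧ 1 = 1
w3 = w1 ∧ w2 = 1 ∧ 1 = 1
w4 = s ∧ p = 1 ∧ 1 = 1
w5 = w4 ∧ w3 = 1 ∧ 1 = 1
So w4 = 1 and w5 = 1.

p=1 q=1 r=1 s=1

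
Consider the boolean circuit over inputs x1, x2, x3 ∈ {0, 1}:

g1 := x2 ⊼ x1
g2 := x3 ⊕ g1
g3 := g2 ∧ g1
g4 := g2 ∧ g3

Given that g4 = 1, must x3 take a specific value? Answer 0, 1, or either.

0

g4 = g2 ∧ g3 must be 1, so both g2 = 1 and g3 = 1.
g2 = x3 ⊕ g1 must be 1, so x3 and g1 differ.
Every assignment with g4 = 1 has x3 = 0; there are 3 such assignment(s).
  x1=0, x2=0, x3=0
  x1=0, x2=1, x3=0
  x1=1, x2=0, x3=0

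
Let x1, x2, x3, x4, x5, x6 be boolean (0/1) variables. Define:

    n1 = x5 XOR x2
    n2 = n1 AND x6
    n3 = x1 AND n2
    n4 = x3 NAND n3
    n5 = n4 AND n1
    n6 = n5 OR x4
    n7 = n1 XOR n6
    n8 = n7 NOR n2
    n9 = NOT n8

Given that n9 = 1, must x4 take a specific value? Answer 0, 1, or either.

Both values of x4 occur among assignments with n9 = 1:
  x4=0: x1=0, x2=0, x3=0, x4=0, x5=1, x6=1
  x4=1: x1=0, x2=0, x3=0, x4=1, x5=0, x6=0

either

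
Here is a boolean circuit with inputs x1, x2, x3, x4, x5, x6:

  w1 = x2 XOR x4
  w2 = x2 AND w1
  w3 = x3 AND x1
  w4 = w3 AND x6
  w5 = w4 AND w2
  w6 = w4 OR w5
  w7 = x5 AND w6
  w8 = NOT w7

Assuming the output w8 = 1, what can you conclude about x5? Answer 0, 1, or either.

either

Both values of x5 occur among assignments with w8 = 1:
  x5=0: x1=0, x2=0, x3=0, x4=0, x5=0, x6=0
  x5=1: x1=0, x2=0, x3=0, x4=0, x5=1, x6=0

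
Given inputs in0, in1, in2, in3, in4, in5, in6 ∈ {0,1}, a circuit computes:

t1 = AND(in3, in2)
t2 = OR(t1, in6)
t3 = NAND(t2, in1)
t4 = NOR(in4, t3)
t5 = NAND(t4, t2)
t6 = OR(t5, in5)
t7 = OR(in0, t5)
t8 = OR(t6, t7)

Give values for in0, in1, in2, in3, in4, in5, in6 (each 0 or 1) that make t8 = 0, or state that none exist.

t8 = OR(t6, t7) must be 0, so both t6 = 0 and t7 = 0.
Check with in0=0 in1=1 in2=0 in3=1 in4=0 in5=0 in6=1:
t1 = AND(in3, in2) = AND(1, 0) = 0
t2 = OR(t1, in6) = OR(0, 1) = 1
t3 = NAND(t2, in1) = NAND(1, 1) = 0
t4 = NOR(in4, t3) = NOR(0, 0) = 1
t5 = NAND(t4, t2) = NAND(1, 1) = 0
t6 = OR(t5, in5) = OR(0, 0) = 0
t7 = OR(in0, t5) = OR(0, 0) = 0
t8 = OR(t6, t7) = OR(0, 0) = 0
So t8 = 0 as required.

in0=0 in1=1 in2=0 in3=1 in4=0 in5=0 in6=1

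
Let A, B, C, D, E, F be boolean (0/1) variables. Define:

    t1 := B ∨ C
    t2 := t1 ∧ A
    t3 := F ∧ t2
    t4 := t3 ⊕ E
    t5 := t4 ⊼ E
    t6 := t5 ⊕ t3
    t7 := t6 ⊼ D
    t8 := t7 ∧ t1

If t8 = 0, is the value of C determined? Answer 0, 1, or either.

Both values of C occur among assignments with t8 = 0:
  C=0: A=0, B=0, C=0, D=0, E=0, F=0
  C=1: A=0, B=0, C=1, D=1, E=0, F=0

either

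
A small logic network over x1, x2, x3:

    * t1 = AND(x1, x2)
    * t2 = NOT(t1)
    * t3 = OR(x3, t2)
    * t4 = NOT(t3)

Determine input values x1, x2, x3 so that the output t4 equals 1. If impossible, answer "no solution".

x1=1 x2=1 x3=0

t4 = NOT(t3) must be 1, so t3 = 0.
t3 = OR(x3, t2) must be 0, so both x3 = 0 and t2 = 0.
t2 = NOT(t1) must be 0, so t1 = 1.
Check with x1=1 x2=1 x3=0:
t1 = AND(x1, x2) = AND(1, 1) = 1
t2 = NOT(t1) = NOT 1 = 0
t3 = OR(x3, t2) = OR(0, 0) = 0
t4 = NOT(t3) = NOT 0 = 1
So t4 = 1 as required.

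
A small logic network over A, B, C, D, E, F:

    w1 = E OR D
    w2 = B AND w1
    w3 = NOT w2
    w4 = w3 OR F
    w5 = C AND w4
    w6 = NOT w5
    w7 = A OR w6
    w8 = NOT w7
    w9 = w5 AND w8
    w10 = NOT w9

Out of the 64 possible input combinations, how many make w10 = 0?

13

w10 = NOT w9 must be 0, so w9 = 1.
w9 = w5 AND w8 must be 1, so both w5 = 1 and w8 = 1.
Enumerating the 64 input combinations, 13 give w10 = 0 and 51 give w10 = 1.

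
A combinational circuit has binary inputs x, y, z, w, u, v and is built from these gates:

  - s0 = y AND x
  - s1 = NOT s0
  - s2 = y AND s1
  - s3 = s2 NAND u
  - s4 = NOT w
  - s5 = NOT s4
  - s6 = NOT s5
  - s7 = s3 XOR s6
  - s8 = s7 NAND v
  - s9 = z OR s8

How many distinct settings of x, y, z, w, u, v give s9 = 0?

8

s9 = z OR s8 must be 0, so both z = 0 and s8 = 0.
s8 = s7 NAND v must be 0, so both s7 = 1 and v = 1.
Enumerating the 64 input combinations, 8 give s9 = 0 and 56 give s9 = 1.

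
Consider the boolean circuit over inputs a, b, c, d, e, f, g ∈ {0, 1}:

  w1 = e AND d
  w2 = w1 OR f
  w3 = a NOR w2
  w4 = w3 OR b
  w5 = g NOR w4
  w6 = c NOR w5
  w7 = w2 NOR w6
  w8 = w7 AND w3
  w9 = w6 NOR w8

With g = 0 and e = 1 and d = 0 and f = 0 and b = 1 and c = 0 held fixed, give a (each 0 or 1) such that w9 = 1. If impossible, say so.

With g = 0 and e = 1 and d = 0 and f = 0 and b = 1 and c = 0 fixed, none of the 2 settings of a give w9 = 1.
For example, with a=0:
w1 = e AND d = 1 AND 0 = 0
w2 = w1 OR f = 0 OR 0 = 0
w3 = a NOR w2 = 0 NOR 0 = 1
w4 = w3 OR b = 1 OR 1 = 1
w5 = g NOR w4 = 0 NOR 1 = 0
w6 = c NOR w5 = 0 NOR 0 = 1
w7 = w2 NOR w6 = 0 NOR 1 = 0
w8 = w7 AND w3 = 0 AND 1 = 0
w9 = w6 NOR w8 = 1 NOR 0 = 0
giving w9 = 0 ≠ 1.

no solution exists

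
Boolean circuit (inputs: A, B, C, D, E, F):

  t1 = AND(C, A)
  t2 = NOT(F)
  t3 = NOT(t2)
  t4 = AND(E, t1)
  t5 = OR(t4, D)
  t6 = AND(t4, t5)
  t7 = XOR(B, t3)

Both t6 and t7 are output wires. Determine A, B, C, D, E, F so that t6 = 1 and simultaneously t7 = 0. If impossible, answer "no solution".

Check with A=1, B=1, C=1, D=0, E=1, F=1:
t1 = AND(C, A) = AND(1, 1) = 1
t2 = NOT(F) = NOT 1 = 0
t3 = NOT(t2) = NOT 0 = 1
t4 = AND(E, t1) = AND(1, 1) = 1
t5 = OR(t4, D) = OR(1, 0) = 1
t6 = AND(t4, t5) = AND(1, 1) = 1
t7 = XOR(B, t3) = XOR(1, 1) = 0
So t6 = 1 and t7 = 0.

A=1, B=1, C=1, D=0, E=1, F=1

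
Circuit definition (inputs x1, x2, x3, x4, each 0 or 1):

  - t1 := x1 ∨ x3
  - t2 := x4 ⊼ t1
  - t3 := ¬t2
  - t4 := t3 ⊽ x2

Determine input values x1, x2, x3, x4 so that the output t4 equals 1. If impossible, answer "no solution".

x1=1, x2=0, x3=1, x4=0

t4 = t3 ⊽ x2 must be 1, so both t3 = 0 and x2 = 0.
t3 = ¬t2 must be 0, so t2 = 1.
Check with x1=1, x2=0, x3=1, x4=0:
t1 = x1 ∨ x3 = 1 ∨ 1 = 1
t2 = x4 ⊼ t1 = 0 ⊼ 1 = 1
t3 = ¬t2 = ¬1 = 0
t4 = t3 ⊽ x2 = 0 ⊽ 0 = 1
So t4 = 1 as required.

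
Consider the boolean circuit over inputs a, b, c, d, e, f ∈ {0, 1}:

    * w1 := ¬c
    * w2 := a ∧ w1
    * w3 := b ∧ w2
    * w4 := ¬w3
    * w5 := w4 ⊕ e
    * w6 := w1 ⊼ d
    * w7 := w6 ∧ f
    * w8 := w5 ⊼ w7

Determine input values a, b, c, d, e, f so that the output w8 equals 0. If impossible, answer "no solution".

a=0, b=1, c=1, d=0, e=0, f=1

Check with a=0, b=1, c=1, d=0, e=0, f=1:
w1 = ¬c = ¬1 = 0
w2 = a ∧ w1 = 0 ∧ 0 = 0
w3 = b ∧ w2 = 1 ∧ 0 = 0
w4 = ¬w3 = ¬0 = 1
w5 = w4 ⊕ e = 1 ⊕ 0 = 1
w6 = w1 ⊼ d = 0 ⊼ 0 = 1
w7 = w6 ∧ f = 1 ∧ 1 = 1
w8 = w5 ⊼ w7 = 1 ⊼ 1 = 0
So w8 = 0 as required.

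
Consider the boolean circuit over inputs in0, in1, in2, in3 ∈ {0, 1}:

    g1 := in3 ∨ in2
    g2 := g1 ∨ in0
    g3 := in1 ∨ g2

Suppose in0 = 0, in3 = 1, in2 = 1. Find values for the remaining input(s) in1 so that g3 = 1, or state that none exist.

in1=0

Check with in0 = 0, in3 = 1, in2 = 1 and in1=0:
g1 = in3 ∨ in2 = 1 ∨ 1 = 1
g2 = g1 ∨ in0 = 1 ∨ 0 = 1
g3 = in1 ∨ g2 = 0 ∨ 1 = 1
So g3 = 1.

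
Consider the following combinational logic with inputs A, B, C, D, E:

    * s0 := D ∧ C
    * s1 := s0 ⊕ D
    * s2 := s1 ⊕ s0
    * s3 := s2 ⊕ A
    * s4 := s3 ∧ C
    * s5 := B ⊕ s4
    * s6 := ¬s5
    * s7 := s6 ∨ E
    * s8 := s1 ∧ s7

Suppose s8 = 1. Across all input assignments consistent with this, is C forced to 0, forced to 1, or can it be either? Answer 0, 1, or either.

s8 = s1 ∧ s7 must be 1, so both s1 = 1 and s7 = 1.
s1 = s0 ⊕ D must be 1, so s0 and D differ.
Every assignment with s8 = 1 has C = 0; there are 6 such assignment(s).

0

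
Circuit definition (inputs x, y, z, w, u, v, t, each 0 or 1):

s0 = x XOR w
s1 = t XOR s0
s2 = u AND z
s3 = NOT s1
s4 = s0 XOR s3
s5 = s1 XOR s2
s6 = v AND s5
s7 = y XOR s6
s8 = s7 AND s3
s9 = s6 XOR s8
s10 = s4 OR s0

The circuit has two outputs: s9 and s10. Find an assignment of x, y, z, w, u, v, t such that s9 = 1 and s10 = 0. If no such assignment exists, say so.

Check with x=1 y=1 z=0 w=1 u=0 v=1 t=1:
s0 = x XOR w = 1 XOR 1 = 0
s1 = t XOR s0 = 1 XOR 0 = 1
s2 = u AND z = 0 AND 0 = 0
s3 = NOT s1 = NOT 1 = 0
s4 = s0 XOR s3 = 0 XOR 0 = 0
s5 = s1 XOR s2 = 1 XOR 0 = 1
s6 = v AND s5 = 1 AND 1 = 1
s7 = y XOR s6 = 1 XOR 1 = 0
s8 = s7 AND s3 = 0 AND 0 = 0
s9 = s6 XOR s8 = 1 XOR 0 = 1
s10 = s4 OR s0 = 0 OR 0 = 0
So s9 = 1 and s10 = 0.

x=1 y=1 z=0 w=1 u=0 v=1 t=1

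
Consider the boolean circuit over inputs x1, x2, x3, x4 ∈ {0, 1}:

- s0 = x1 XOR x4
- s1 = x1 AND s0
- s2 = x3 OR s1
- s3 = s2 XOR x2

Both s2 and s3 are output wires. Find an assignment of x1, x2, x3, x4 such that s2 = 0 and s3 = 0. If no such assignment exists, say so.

x1=1, x2=0, x3=0, x4=1

Check with x1=1, x2=0, x3=0, x4=1:
s0 = x1 XOR x4 = 1 XOR 1 = 0
s1 = x1 AND s0 = 1 AND 0 = 0
s2 = x3 OR s1 = 0 OR 0 = 0
s3 = s2 XOR x2 = 0 XOR 0 = 0
So s2 = 0 and s3 = 0.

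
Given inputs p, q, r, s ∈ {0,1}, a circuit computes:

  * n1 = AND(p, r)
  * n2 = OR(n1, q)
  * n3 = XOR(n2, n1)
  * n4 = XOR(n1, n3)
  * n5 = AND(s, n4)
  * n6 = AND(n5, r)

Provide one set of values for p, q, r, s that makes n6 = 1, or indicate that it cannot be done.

Check with p=0, q=1, r=1, s=1:
n1 = AND(p, r) = AND(0, 1) = 0
n2 = OR(n1, q) = OR(0, 1) = 1
n3 = XOR(n2, n1) = XOR(1, 0) = 1
n4 = XOR(n1, n3) = XOR(0, 1) = 1
n5 = AND(s, n4) = AND(1, 1) = 1
n6 = AND(n5, r) = AND(1, 1) = 1
So n6 = 1 as required.

p=0, q=1, r=1, s=1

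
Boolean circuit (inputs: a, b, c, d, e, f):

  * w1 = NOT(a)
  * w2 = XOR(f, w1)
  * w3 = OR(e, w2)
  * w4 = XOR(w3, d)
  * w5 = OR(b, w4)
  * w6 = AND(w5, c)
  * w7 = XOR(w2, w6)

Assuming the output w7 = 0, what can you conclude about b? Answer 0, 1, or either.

either

Both values of b occur among assignments with w7 = 0:
  b=0: a=0, b=0, c=0, d=0, e=0, f=1
  b=1: a=0, b=1, c=0, d=0, e=0, f=1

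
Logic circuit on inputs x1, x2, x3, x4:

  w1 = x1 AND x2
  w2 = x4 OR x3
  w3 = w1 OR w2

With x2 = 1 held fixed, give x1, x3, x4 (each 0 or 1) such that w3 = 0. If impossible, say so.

w3 = w1 OR w2 must be 0, so both w1 = 0 and w2 = 0.
w1 = x1 AND x2 must be 0, so at least one of x1, x2 is 0.
Check with x2 = 1 and x1=0, x3=0, x4=0:
w1 = x1 AND x2 = 0 AND 1 = 0
w2 = x4 OR x3 = 0 OR 0 = 0
w3 = w1 OR w2 = 0 OR 0 = 0
So w3 = 0.

x1=0, x3=0, x4=0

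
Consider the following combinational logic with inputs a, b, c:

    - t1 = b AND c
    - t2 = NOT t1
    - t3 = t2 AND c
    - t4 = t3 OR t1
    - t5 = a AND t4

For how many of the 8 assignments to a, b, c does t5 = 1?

2

t5 = a AND t4 must be 1, so both a = 1 and t4 = 1.
t4 = t3 OR t1 must be 1, so at least one of t3, t1 is 1.
Satisfying assignments:
  a=1, b=0, c=1
  a=1, b=1, c=1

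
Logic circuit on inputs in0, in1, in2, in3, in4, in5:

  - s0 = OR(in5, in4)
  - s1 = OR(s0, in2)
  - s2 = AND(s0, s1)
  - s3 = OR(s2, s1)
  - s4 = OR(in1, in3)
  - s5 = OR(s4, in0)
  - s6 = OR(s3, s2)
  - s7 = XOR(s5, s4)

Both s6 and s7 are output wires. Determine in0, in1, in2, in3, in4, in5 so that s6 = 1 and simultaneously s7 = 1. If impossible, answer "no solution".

Check with in0=1, in1=0, in2=1, in3=0, in4=1, in5=1:
s0 = OR(in5, in4) = OR(1, 1) = 1
s1 = OR(s0, in2) = OR(1, 1) = 1
s2 = AND(s0, s1) = AND(1, 1) = 1
s3 = OR(s2, s1) = OR(1, 1) = 1
s4 = OR(in1, in3) = OR(0, 0) = 0
s5 = OR(s4, in0) = OR(0, 1) = 1
s6 = OR(s3, s2) = OR(1, 1) = 1
s7 = XOR(s5, s4) = XOR(1, 0) = 1
So s6 = 1 and s7 = 1.

in0=1, in1=0, in2=1, in3=0, in4=1, in5=1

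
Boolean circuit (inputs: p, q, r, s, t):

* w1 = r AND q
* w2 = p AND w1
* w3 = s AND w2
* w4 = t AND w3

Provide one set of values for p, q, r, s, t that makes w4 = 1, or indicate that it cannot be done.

p=1, q=1, r=1, s=1, t=1

w4 = t AND w3 must be 1, so both t = 1 and w3 = 1.
w3 = s AND w2 must be 1, so both s = 1 and w2 = 1.
Check with p=1, q=1, r=1, s=1, t=1:
w1 = r AND q = 1 AND 1 = 1
w2 = p AND w1 = 1 AND 1 = 1
w3 = s AND w2 = 1 AND 1 = 1
w4 = t AND w3 = 1 AND 1 = 1
So w4 = 1 as required.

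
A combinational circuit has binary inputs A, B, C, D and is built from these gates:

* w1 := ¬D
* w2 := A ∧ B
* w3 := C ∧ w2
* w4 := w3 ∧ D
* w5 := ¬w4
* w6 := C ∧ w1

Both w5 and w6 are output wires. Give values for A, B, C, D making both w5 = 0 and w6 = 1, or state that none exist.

Across all 16 input combinations, none give both w5 = 0 and w6 = 1.

no solution exists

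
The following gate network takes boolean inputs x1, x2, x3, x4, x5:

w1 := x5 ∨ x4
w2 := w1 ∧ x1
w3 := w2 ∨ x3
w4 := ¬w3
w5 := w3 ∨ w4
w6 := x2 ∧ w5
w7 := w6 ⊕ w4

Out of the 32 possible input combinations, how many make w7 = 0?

w7 = w6 ⊕ w4 must be 0, so w6 and w4 are equal.
Enumerating the 32 input combinations, 16 give w7 = 0 and 16 give w7 = 1.

16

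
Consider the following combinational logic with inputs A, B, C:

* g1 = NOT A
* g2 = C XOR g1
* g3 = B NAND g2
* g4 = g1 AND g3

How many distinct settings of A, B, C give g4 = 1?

3

g4 = g1 AND g3 must be 1, so both g1 = 1 and g3 = 1.
g1 = NOT A must be 1, so A = 0.
Satisfying assignments:
  A=0, B=0, C=0
  A=0, B=0, C=1
  A=0, B=1, C=1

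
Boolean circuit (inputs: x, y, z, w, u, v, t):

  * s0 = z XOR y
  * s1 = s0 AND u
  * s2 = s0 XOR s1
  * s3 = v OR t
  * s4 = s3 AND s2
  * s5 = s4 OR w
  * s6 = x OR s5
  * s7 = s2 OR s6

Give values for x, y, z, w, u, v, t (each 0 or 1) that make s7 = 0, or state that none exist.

x=0, y=0, z=0, w=0, u=1, v=1, t=1

s7 = s2 OR s6 must be 0, so both s2 = 0 and s6 = 0.
s2 = s0 XOR s1 must be 0, so s0 and s1 are equal.
s6 = x OR s5 must be 0, so both x = 0 and s5 = 0.
Check with x=0, y=0, z=0, w=0, u=1, v=1, t=1:
s0 = z XOR y = 0 XOR 0 = 0
s1 = s0 AND u = 0 AND 1 = 0
s2 = s0 XOR s1 = 0 XOR 0 = 0
s3 = v OR t = 1 OR 1 = 1
s4 = s3 AND s2 = 1 AND 0 = 0
s5 = s4 OR w = 0 OR 0 = 0
s6 = x OR s5 = 0 OR 0 = 0
s7 = s2 OR s6 = 0 OR 0 = 0
So s7 = 0 as required.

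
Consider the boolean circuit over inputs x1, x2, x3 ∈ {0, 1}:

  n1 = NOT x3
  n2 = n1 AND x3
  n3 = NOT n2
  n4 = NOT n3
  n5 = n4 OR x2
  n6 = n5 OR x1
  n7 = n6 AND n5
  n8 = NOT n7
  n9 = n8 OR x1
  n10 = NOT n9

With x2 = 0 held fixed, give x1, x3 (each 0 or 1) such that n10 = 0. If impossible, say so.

x1=1, x3=0

n10 = NOT n9 must be 0, so n9 = 1.
n9 = n8 OR x1 must be 1, so at least one of n8, x1 is 1.
Check with x2 = 0 and x1=1, x3=0:
n1 = NOT x3 = NOT 0 = 1
n2 = n1 AND x3 = 1 AND 0 = 0
n3 = NOT n2 = NOT 0 = 1
n4 = NOT n3 = NOT 1 = 0
n5 = n4 OR x2 = 0 OR 0 = 0
n6 = n5 OR x1 = 0 OR 1 = 1
n7 = n6 AND n5 = 1 AND 0 = 0
n8 = NOT n7 = NOT 0 = 1
n9 = n8 OR x1 = 1 OR 1 = 1
n10 = NOT n9 = NOT 1 = 0
So n10 = 0.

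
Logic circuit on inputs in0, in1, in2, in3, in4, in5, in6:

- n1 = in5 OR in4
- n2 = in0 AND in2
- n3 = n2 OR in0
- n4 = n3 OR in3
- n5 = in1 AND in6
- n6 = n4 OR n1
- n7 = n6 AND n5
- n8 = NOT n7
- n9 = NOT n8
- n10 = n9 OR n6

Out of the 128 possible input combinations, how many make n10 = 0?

8

n10 = n9 OR n6 must be 0, so both n9 = 0 and n6 = 0.
n9 = NOT n8 must be 0, so n8 = 1.
n6 = n4 OR n1 must be 0, so both n4 = 0 and n1 = 0.
Enumerating the 128 input combinations, 8 give n10 = 0 and 120 give n10 = 1.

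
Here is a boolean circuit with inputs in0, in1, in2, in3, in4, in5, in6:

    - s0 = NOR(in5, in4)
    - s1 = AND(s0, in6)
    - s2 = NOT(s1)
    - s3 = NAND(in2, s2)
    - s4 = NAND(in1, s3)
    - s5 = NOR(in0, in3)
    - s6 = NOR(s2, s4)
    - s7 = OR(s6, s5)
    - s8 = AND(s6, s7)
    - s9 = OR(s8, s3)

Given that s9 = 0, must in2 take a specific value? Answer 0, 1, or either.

1

s9 = OR(s8, s3) must be 0, so both s8 = 0 and s3 = 0.
Every assignment with s9 = 0 has in2 = 1; there are 56 such assignment(s).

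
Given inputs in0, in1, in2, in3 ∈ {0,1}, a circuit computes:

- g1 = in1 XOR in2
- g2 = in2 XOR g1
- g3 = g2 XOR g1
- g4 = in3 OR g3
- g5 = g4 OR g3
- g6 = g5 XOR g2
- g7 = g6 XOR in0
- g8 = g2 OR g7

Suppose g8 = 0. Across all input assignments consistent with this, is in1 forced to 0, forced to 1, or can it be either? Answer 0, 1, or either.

g8 = g2 OR g7 must be 0, so both g2 = 0 and g7 = 0.
g2 = in2 XOR g1 must be 0, so in2 and g1 are equal.
Every assignment with g8 = 0 has in1 = 0; there are 4 such assignment(s).
  in0=0, in1=0, in2=0, in3=0
  in0=1, in1=0, in2=0, in3=1
  in0=1, in1=0, in2=1, in3=0
  in0=1, in1=0, in2=1, in3=1

0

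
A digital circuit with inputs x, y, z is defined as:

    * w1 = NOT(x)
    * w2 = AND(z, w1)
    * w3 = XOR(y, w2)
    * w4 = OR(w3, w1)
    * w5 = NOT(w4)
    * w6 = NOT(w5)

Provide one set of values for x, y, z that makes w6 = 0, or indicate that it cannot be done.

x=1, y=0, z=0

Check with x=1, y=0, z=0:
w1 = NOT(x) = NOT 1 = 0
w2 = AND(z, w1) = AND(0, 0) = 0
w3 = XOR(y, w2) = XOR(0, 0) = 0
w4 = OR(w3, w1) = OR(0, 0) = 0
w5 = NOT(w4) = NOT 0 = 1
w6 = NOT(w5) = NOT 1 = 0
So w6 = 0 as required.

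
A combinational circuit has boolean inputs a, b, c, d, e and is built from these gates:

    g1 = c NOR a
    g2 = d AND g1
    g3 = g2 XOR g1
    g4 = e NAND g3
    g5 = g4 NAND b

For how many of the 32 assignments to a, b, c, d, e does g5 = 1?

17

g5 = g4 NAND b must be 1, so at least one of g4, b is 0.
Enumerating the 32 input combinations, 17 give g5 = 1 and 15 give g5 = 0.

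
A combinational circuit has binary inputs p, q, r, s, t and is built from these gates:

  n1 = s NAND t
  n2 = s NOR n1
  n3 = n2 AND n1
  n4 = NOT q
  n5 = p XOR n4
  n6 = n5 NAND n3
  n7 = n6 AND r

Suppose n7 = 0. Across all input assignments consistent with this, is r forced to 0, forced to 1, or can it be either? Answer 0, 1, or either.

0

n7 = n6 AND r must be 0, so at least one of n6, r is 0.
Every assignment with n7 = 0 has r = 0; there are 16 such assignment(s).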